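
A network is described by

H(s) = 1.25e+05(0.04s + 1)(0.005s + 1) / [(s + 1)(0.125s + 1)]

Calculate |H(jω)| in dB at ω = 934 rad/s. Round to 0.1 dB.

46.2 dB

At ω = 934 rad/s:
zero (1 + j934·0.04) = 1 + j37.36 → |·| ≈ 37.373, ∠ ≈ 88.47°
zero (1 + j934·0.005) = 1 + j4.67 → |·| ≈ 4.7759, ∠ ≈ 77.91°
pole (1 + j934·1) = 1 + j934 → |·| ≈ 934, ∠ ≈ 89.94°
pole (1 + j934·0.125) = 1 + j116.75 → |·| ≈ 116.75, ∠ ≈ 89.51°
|H| = 1.25e+05 · 37.373 · 4.7759 / (934 · 116.75) ≈ 204.61
Gain = 20 log₁₀(204.61) ≈ 46.22 dB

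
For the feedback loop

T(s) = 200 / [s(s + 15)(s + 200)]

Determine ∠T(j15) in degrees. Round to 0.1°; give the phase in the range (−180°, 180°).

At s = jω = j15:
pole (s+15): 15 + j15 → |·| = √(15²+15²) = √450 ≈ 21.213, ∠ = arctan(15/15) ≈ 45.00°
pole (s+200): 200 + j15 → |·| = √(200²+15²) = √40225 ≈ 200.56, ∠ = arctan(15/200) ≈ 4.29°
pole at origin: |s| = 15, ∠ = 90.00° (in denominator)
∠T = 0.00° − 139.29° = -139.29°

-139.3°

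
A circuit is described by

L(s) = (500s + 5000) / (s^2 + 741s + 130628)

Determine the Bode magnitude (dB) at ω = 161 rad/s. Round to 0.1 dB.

-5.9 dB

Substitute s = j161:
Numerator: 500(j161) + 5000 = 5000 + j80500
Denominator: (j161)^2 + 741(j161) + 130628 = 104707 + j119301
|N| = √(5000² + 80500²) ≈ 80655, ∠N ≈ 86.45°
|D| = √(104707² + 119301²) ≈ 1.5873e+05, ∠D ≈ 48.73°
|L| = 80655 / 1.5873e+05 ≈ 0.50813
Gain = 20 log₁₀(0.50813) ≈ -5.88 dB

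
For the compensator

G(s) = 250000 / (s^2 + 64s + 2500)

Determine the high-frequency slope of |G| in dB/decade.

-40 dB/decade

Each pole contributes −20 dB/decade at high frequency; each zero contributes +20 dB/decade.
Net: 0 zero(s) − 2 pole(s) → -40 dB/decade.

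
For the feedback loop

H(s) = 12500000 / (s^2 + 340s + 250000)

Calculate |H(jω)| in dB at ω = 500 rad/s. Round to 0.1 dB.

37.3 dB

At s = jω = j500:
quadratic: (j500)² + 340·j500 + 250000 = 0 + j170000 → |·| ≈ 1.7e+05, ∠ ≈ 90.00°
|H| = 12500000 / 1.7e+05 ≈ 73.529
Gain = 20 log₁₀(73.529) ≈ 37.33 dB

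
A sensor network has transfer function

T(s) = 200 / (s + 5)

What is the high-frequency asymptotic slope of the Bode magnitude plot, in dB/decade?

-20 dB/decade

Each pole contributes −20 dB/decade at high frequency; each zero contributes +20 dB/decade.
Net: 0 zero(s) − 1 pole(s) → -20 dB/decade.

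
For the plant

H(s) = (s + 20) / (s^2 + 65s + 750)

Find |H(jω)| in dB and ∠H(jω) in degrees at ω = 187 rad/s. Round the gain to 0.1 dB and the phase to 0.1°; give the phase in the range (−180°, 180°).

Substitute s = j187:
Numerator: (j187) + 20 = 20 + j187
Denominator: (j187)^2 + 65(j187) + 750 = -34219 + j12155
|N| = √(20² + 187²) ≈ 188.07, ∠N ≈ 83.90°
|D| = √(34219² + 12155²) ≈ 36314, ∠D ≈ 160.44°
|H| = 188.07 / 36314 ≈ 0.005179
Gain = 20 log₁₀(0.005179) ≈ -45.72 dB
∠H = 83.90° − 160.44° = -76.54°

-45.7 dB, -76.5°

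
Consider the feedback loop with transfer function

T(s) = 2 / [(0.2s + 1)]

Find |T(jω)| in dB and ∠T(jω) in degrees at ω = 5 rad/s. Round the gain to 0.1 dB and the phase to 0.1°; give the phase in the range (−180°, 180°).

3.0 dB, -45.0°

At ω = 5 rad/s:
pole (1 + j5·0.2) = 1 + j1 → |·| ≈ 1.4142, ∠ ≈ 45.00°
|T| = 2 · 1 / (1.4142) ≈ 1.4142
Gain = 20 log₁₀(1.4142) ≈ 3.01 dB
∠T = (0°) − (45.00°) = -45.00°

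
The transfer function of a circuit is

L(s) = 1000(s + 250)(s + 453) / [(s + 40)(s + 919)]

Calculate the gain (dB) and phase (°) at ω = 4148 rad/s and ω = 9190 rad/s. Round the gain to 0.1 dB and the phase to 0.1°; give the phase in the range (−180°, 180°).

At s = jω = j4148:
zero (s+250): 250 + j4148 → |·| = √(250²+4148²) = √17268404 ≈ 4155.5, ∠ = arctan(4148/250) ≈ 86.55°
zero (s+453): 453 + j4148 → |·| = √(453²+4148²) = √17411113 ≈ 4172.7, ∠ = arctan(4148/453) ≈ 83.77°
pole (s+40): 40 + j4148 → |·| = √(40²+4148²) = √17207504 ≈ 4148.2, ∠ = arctan(4148/40) ≈ 89.45°
pole (s+919): 919 + j4148 → |·| = √(919²+4148²) = √18050465 ≈ 4248.6, ∠ = arctan(4148/919) ≈ 77.51°
|L| = 1000 · 1.734e+07 / 1.7624e+07 ≈ 983.89
Gain = 20 log₁₀(983.89) ≈ 59.86 dB
∠L = 170.32° − 166.96° = 3.36°

At s = jω = j9190:
zero (s+250): 250 + j9190 → |·| = √(250²+9190²) = √84518600 ≈ 9193.4, ∠ = arctan(9190/250) ≈ 88.44°
zero (s+453): 453 + j9190 → |·| = √(453²+9190²) = √84661309 ≈ 9201.2, ∠ = arctan(9190/453) ≈ 87.18°
pole (s+40): 40 + j9190 → |·| = √(40²+9190²) = √84457700 ≈ 9190.1, ∠ = arctan(9190/40) ≈ 89.75°
pole (s+919): 919 + j9190 → |·| = √(919²+9190²) = √85300661 ≈ 9235.8, ∠ = arctan(9190/919) ≈ 84.29°
|L| = 1000 · 8.459e+07 / 8.4878e+07 ≈ 996.61
Gain = 20 log₁₀(996.61) ≈ 59.97 dB
∠L = 175.62° − 174.04° = 1.58°

ω = 4148: 59.9 dB, 3.4°; ω = 9190: 60.0 dB, 1.6°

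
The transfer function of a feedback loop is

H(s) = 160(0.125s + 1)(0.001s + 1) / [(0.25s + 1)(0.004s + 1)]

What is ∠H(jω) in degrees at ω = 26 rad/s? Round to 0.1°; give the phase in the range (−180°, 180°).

-12.8°

At ω = 26 rad/s:
zero (1 + j26·0.125) = 1 + j3.25 → |·| ≈ 3.4004, ∠ ≈ 72.90°
zero (1 + j26·0.001) = 1 + j0.026 → |·| ≈ 1.0003, ∠ ≈ 1.49°
pole (1 + j26·0.25) = 1 + j6.5 → |·| ≈ 6.5765, ∠ ≈ 81.25°
pole (1 + j26·0.004) = 1 + j0.104 → |·| ≈ 1.0054, ∠ ≈ 5.94°
∠H = (72.90° + 1.49°) − (81.25° + 5.94°) = -12.80°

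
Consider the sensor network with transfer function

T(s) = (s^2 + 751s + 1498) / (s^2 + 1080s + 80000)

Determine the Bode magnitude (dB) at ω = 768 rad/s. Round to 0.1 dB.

Substitute s = j768:
Numerator: (j768)^2 + 751(j768) + 1498 = -588326 + j576768
Denominator: (j768)^2 + 1080(j768) + 80000 = -509824 + j829440
|N| = √(588326² + 576768²) ≈ 8.2389e+05, ∠N ≈ 135.57°
|D| = √(509824² + 829440²) ≈ 9.736e+05, ∠D ≈ 121.58°
|T| = 8.2389e+05 / 9.736e+05 ≈ 0.84623
Gain = 20 log₁₀(0.84623) ≈ -1.45 dB

-1.5 dB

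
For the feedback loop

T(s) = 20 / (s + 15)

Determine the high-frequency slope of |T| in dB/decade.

-20 dB/decade

Each pole contributes −20 dB/decade at high frequency; each zero contributes +20 dB/decade.
Net: 0 zero(s) − 1 pole(s) → -20 dB/decade.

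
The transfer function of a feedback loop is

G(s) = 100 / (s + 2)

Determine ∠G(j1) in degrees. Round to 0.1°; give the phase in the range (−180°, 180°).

Substitute s = j1:
Numerator: 100 = 100 + j0
Denominator: (j1) + 2 = 2 + j1
|N| = √(100² + 0²) ≈ 100, ∠N ≈ 0.00°
|D| = √(2² + 1²) ≈ 2.2361, ∠D ≈ 26.57°
∠G = 0.00° − 26.57° = -26.57°

-26.6°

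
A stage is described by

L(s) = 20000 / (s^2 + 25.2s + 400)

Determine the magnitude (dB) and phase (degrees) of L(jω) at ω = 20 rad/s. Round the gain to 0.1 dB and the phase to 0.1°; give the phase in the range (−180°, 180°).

At s = jω = j20:
quadratic: (j20)² + 25.2·j20 + 400 = 0 + j504 → |·| ≈ 504, ∠ ≈ 90.00°
|L| = 20000 / 504 ≈ 39.683
Gain = 20 log₁₀(39.683) ≈ 31.97 dB
∠L = 0.00° − 90.00° = -90.00°

32.0 dB, -90.0°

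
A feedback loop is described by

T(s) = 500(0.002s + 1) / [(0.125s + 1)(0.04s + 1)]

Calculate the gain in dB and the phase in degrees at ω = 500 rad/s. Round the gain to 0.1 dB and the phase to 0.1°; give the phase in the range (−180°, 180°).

At ω = 500 rad/s:
zero (1 + j500·0.002) = 1 + j1 → |·| ≈ 1.4142, ∠ ≈ 45.00°
pole (1 + j500·0.125) = 1 + j62.5 → |·| ≈ 62.508, ∠ ≈ 89.08°
pole (1 + j500·0.04) = 1 + j20 → |·| ≈ 20.025, ∠ ≈ 87.14°
|T| = 500 · 1.4142 / (62.508 · 20.025) ≈ 0.5649
Gain = 20 log₁₀(0.5649) ≈ -4.96 dB
∠T = (45.00°) − (89.08° + 87.14°) = -131.22°

-5.0 dB, -131.2°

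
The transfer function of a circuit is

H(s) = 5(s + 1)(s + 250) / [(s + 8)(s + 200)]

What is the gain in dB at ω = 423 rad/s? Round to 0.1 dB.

At s = jω = j423:
zero (s+1): 1 + j423 → |·| = √(1²+423²) = √178930 ≈ 423, ∠ = arctan(423/1) ≈ 89.86°
zero (s+250): 250 + j423 → |·| = √(250²+423²) = √241429 ≈ 491.35, ∠ = arctan(423/250) ≈ 59.42°
pole (s+8): 8 + j423 → |·| = √(8²+423²) = √178993 ≈ 423.08, ∠ = arctan(423/8) ≈ 88.92°
pole (s+200): 200 + j423 → |·| = √(200²+423²) = √218929 ≈ 467.9, ∠ = arctan(423/200) ≈ 64.69°
|H| = 5 · 2.0784e+05 / 1.9796e+05 ≈ 5.2495
Gain = 20 log₁₀(5.2495) ≈ 14.40 dB

14.4 dB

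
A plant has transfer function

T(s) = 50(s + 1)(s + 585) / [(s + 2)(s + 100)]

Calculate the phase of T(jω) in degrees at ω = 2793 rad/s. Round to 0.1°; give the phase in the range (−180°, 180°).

At s = jω = j2793:
zero (s+1): 1 + j2793 → |·| = √(1²+2793²) = √7800850 ≈ 2793, ∠ = arctan(2793/1) ≈ 89.98°
zero (s+585): 585 + j2793 → |·| = √(585²+2793²) = √8143074 ≈ 2853.6, ∠ = arctan(2793/585) ≈ 78.17°
pole (s+2): 2 + j2793 → |·| = √(2²+2793²) = √7800853 ≈ 2793, ∠ = arctan(2793/2) ≈ 89.96°
pole (s+100): 100 + j2793 → |·| = √(100²+2793²) = √7810849 ≈ 2794.8, ∠ = arctan(2793/100) ≈ 87.95°
∠T = 168.15° − 177.91° = -9.76°

-9.8°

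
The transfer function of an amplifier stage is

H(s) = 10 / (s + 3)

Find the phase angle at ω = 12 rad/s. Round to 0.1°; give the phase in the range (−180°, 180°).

-76.0°

Substitute s = j12:
Numerator: 10 = 10 + j0
Denominator: (j12) + 3 = 3 + j12
|N| = √(10² + 0²) ≈ 10, ∠N ≈ 0.00°
|D| = √(3² + 12²) ≈ 12.369, ∠D ≈ 75.96°
∠H = 0.00° − 75.96° = -75.96°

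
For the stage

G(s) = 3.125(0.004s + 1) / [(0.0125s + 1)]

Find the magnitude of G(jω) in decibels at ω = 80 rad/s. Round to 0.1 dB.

7.3 dB

At ω = 80 rad/s:
zero (1 + j80·0.004) = 1 + j0.32 → |·| ≈ 1.05, ∠ ≈ 17.74°
pole (1 + j80·0.0125) = 1 + j1 → |·| ≈ 1.4142, ∠ ≈ 45.00°
|G| = 3.125 · 1.05 / (1.4142) ≈ 2.3202
Gain = 20 log₁₀(2.3202) ≈ 7.31 dB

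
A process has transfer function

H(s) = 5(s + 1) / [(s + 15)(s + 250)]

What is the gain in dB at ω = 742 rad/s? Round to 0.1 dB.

-43.9 dB

At s = jω = j742:
zero (s+1): 1 + j742 → |·| = √(1²+742²) = √550565 ≈ 742, ∠ = arctan(742/1) ≈ 89.92°
pole (s+15): 15 + j742 → |·| = √(15²+742²) = √550789 ≈ 742.15, ∠ = arctan(742/15) ≈ 88.84°
pole (s+250): 250 + j742 → |·| = √(250²+742²) = √613064 ≈ 782.98, ∠ = arctan(742/250) ≈ 71.38°
|H| = 5 · 742 / 5.8109e+05 ≈ 0.0063846
Gain = 20 log₁₀(0.0063846) ≈ -43.90 dB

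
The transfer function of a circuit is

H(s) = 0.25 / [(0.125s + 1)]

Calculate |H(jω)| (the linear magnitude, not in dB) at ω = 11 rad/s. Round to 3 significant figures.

At ω = 11 rad/s:
pole (1 + j11·0.125) = 1 + j1.375 → |·| ≈ 1.7002, ∠ ≈ 53.97°
|H| = 0.25 · 1 / (1.7002) ≈ 0.14704

0.147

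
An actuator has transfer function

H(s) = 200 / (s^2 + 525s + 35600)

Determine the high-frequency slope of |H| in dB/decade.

-40 dB/decade

Each pole contributes −20 dB/decade at high frequency; each zero contributes +20 dB/decade.
Net: 0 zero(s) − 2 pole(s) → -40 dB/decade.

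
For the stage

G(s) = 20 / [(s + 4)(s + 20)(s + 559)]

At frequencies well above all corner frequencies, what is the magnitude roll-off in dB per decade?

-60 dB/decade

Each pole contributes −20 dB/decade at high frequency; each zero contributes +20 dB/decade.
Net: 0 zero(s) − 3 pole(s) → -60 dB/decade.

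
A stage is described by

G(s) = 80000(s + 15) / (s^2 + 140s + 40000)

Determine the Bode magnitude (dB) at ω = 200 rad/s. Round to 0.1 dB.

At s = jω = j200:
zero (s+15): 15 + j200 → |·| = √(15²+200²) = √40225 ≈ 200.56, ∠ = arctan(200/15) ≈ 85.71°
quadratic: (j200)² + 140·j200 + 40000 = 0 + j28000 → |·| ≈ 28000, ∠ ≈ 90.00°
|G| = 80000 · 200.56 / 28000 ≈ 573.03
Gain = 20 log₁₀(573.03) ≈ 55.16 dB

55.2 dB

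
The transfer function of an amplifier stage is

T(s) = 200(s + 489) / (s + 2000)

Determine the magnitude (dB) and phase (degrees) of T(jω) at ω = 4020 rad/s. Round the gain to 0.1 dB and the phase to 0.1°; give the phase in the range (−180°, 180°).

At s = jω = j4020:
zero (s+489): 489 + j4020 → |·| = √(489²+4020²) = √16399521 ≈ 4049.6, ∠ = arctan(4020/489) ≈ 83.06°
pole (s+2000): 2000 + j4020 → |·| = √(2000²+4020²) = √20160400 ≈ 4490, ∠ = arctan(4020/2000) ≈ 63.55°
|T| = 200 · 4049.6 / 4490 ≈ 180.38
Gain = 20 log₁₀(180.38) ≈ 45.12 dB
∠T = 83.06° − 63.55° = 19.51°

45.1 dB, 19.5°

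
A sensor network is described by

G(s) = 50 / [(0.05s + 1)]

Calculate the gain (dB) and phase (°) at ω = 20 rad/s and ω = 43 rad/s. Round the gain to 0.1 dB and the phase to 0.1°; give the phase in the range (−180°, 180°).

At ω = 20 rad/s:
pole (1 + j20·0.05) = 1 + j1 → |·| ≈ 1.4142, ∠ ≈ 45.00°
|G| = 50 · 1 / (1.4142) ≈ 35.356
Gain = 20 log₁₀(35.356) ≈ 30.97 dB
∠G = (0°) − (45.00°) = -45.00°

At ω = 43 rad/s:
pole (1 + j43·0.05) = 1 + j2.15 → |·| ≈ 2.3712, ∠ ≈ 65.06°
|G| = 50 · 1 / (2.3712) ≈ 21.086
Gain = 20 log₁₀(21.086) ≈ 26.48 dB
∠G = (0°) − (65.06°) = -65.06°

ω = 20: 31.0 dB, -45.0°; ω = 43: 26.5 dB, -65.1°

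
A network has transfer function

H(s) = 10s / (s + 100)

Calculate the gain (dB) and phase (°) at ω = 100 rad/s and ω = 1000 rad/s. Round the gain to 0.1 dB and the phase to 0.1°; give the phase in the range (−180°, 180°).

ω = 100: 17.0 dB, 45.0°; ω = 1000: 20.0 dB, 5.7°

At s = jω = j100:
zero at origin: s = j100 → |·| = 100, ∠ = 90.00°
pole (s+100): 100 + j100 → |·| = √(100²+100²) = √20000 ≈ 141.42, ∠ = arctan(100/100) ≈ 45.00°
|H| = 10 · 100 / 141.42 ≈ 7.0711
Gain = 20 log₁₀(7.0711) ≈ 16.99 dB
∠H = 90.00° − 45.00° = 45.00°

At s = jω = j1000:
zero at origin: s = j1000 → |·| = 1000, ∠ = 90.00°
pole (s+100): 100 + j1000 → |·| = √(100²+1000²) = √1010000 ≈ 1005, ∠ = arctan(1000/100) ≈ 84.29°
|H| = 10 · 1000 / 1005 ≈ 9.9502
Gain = 20 log₁₀(9.9502) ≈ 19.96 dB
∠H = 90.00° − 84.29° = 5.71°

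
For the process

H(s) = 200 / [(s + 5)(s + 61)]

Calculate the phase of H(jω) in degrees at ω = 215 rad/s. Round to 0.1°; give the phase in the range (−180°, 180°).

-162.8°

At s = jω = j215:
pole (s+5): 5 + j215 → |·| = √(5²+215²) = √46250 ≈ 215.06, ∠ = arctan(215/5) ≈ 88.67°
pole (s+61): 61 + j215 → |·| = √(61²+215²) = √49946 ≈ 223.49, ∠ = arctan(215/61) ≈ 74.16°
∠H = 0.00° − 162.83° = -162.83°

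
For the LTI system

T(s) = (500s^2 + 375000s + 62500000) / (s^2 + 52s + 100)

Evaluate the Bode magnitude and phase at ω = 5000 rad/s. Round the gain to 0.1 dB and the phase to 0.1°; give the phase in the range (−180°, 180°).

Substitute s = j5000:
Numerator: 500(j5000)^2 + 375000(j5000) + 62500000 = -12437500000 + j1875000000
Denominator: (j5000)^2 + 52(j5000) + 100 = -24999900 + j260000
|N| = √(12437500000² + 1875000000²) ≈ 1.2578e+10, ∠N ≈ 171.43°
|D| = √(24999900² + 260000²) ≈ 2.5001e+07, ∠D ≈ 179.40°
|T| = 1.2578e+10 / 2.5001e+07 ≈ 503.1
Gain = 20 log₁₀(503.1) ≈ 54.03 dB
∠T = 171.43° − 179.40° = -7.97°

54.0 dB, -8.0°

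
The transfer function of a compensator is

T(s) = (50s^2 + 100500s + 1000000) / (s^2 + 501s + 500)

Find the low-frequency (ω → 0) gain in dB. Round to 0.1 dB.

T(0) = 1000000 / 500 = 2000
20 log₁₀(2000) ≈ 66.02 dB

66.0 dB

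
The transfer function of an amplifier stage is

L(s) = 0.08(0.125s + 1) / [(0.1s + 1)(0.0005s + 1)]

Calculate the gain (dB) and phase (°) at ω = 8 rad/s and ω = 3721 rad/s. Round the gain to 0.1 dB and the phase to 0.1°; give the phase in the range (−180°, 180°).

At ω = 8 rad/s:
zero (1 + j8·0.125) = 1 + j1 → |·| ≈ 1.4142, ∠ ≈ 45.00°
pole (1 + j8·0.1) = 1 + j0.8 → |·| ≈ 1.2806, ∠ ≈ 38.66°
pole (1 + j8·0.0005) = 1 + j0.004 → |·| ≈ 1, ∠ ≈ 0.23°
|L| = 0.08 · 1.4142 / (1.2806 · 1) ≈ 0.088346
Gain = 20 log₁₀(0.088346) ≈ -21.08 dB
∠L = (45.00°) − (38.66° + 0.23°) = 6.11°

At ω = 3721 rad/s:
zero (1 + j3721·0.125) = 1 + j465.125 → |·| ≈ 465.13, ∠ ≈ 89.88°
pole (1 + j3721·0.1) = 1 + j372.1 → |·| ≈ 372.1, ∠ ≈ 89.85°
pole (1 + j3721·0.0005) = 1 + j1.8605 → |·| ≈ 2.1122, ∠ ≈ 61.74°
|L| = 0.08 · 465.13 / (372.1 · 2.1122) ≈ 0.047345
Gain = 20 log₁₀(0.047345) ≈ -26.49 dB
∠L = (89.88°) − (89.85° + 61.74°) = -61.71°

ω = 8: -21.1 dB, 6.1°; ω = 3721: -26.5 dB, -61.7°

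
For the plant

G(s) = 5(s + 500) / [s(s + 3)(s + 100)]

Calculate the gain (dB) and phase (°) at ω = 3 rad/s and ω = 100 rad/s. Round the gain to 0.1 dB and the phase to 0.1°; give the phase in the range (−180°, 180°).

At s = jω = j3:
zero (s+500): 500 + j3 → |·| = √(500²+3²) = √250009 ≈ 500.01, ∠ = arctan(3/500) ≈ 0.34°
pole (s+3): 3 + j3 → |·| = √(3²+3²) = √18 ≈ 4.2426, ∠ = arctan(3/3) ≈ 45.00°
pole (s+100): 100 + j3 → |·| = √(100²+3²) = √10009 ≈ 100.04, ∠ = arctan(3/100) ≈ 1.72°
pole at origin: |s| = 3, ∠ = 90.00° (in denominator)
|G| = 5 · 500.01 / 1273.3 ≈ 1.9634
Gain = 20 log₁₀(1.9634) ≈ 5.86 dB
∠G = 0.34° − 136.72° = -136.38°

At s = jω = j100:
zero (s+500): 500 + j100 → |·| = √(500²+100²) = √260000 ≈ 509.9, ∠ = arctan(100/500) ≈ 11.31°
pole (s+3): 3 + j100 → |·| = √(3²+100²) = √10009 ≈ 100.04, ∠ = arctan(100/3) ≈ 88.28°
pole (s+100): 100 + j100 → |·| = √(100²+100²) = √20000 ≈ 141.42, ∠ = arctan(100/100) ≈ 45.00°
pole at origin: |s| = 100, ∠ = 90.00° (in denominator)
|G| = 5 · 509.9 / 1.4148e+06 ≈ 0.001802
Gain = 20 log₁₀(0.001802) ≈ -54.88 dB
∠G = 11.31° − 223.28° = -211.97° ≡ 148.03° (principal value)

ω = 3: 5.9 dB, -136.4°; ω = 100: -54.9 dB, 148.0°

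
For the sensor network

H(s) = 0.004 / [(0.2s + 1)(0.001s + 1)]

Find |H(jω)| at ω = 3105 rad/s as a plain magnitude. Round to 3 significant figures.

At ω = 3105 rad/s:
pole (1 + j3105·0.2) = 1 + j621 → |·| ≈ 621, ∠ ≈ 89.91°
pole (1 + j3105·0.001) = 1 + j3.105 → |·| ≈ 3.2621, ∠ ≈ 72.15°
|H| = 0.004 · 1 / (621 · 3.2621) ≈ 1.9746e-06

1.97e-06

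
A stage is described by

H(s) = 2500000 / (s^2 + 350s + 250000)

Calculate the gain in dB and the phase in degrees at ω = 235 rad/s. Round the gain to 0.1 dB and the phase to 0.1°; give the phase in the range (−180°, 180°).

21.5 dB, -22.9°

At s = jω = j235:
quadratic: (j235)² + 350·j235 + 250000 = 194775 + j82250 → |·| ≈ 2.1143e+05, ∠ ≈ 22.89°
|H| = 2500000 / 2.1143e+05 ≈ 11.824
Gain = 20 log₁₀(11.824) ≈ 21.46 dB
∠H = 0.00° − 22.89° = -22.89°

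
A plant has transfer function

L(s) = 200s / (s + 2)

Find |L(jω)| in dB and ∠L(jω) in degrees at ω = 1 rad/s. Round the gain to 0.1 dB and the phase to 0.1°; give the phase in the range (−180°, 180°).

39.0 dB, 63.4°

At s = jω = j1:
zero at origin: s = j1 → |·| = 1, ∠ = 90.00°
pole (s+2): 2 + j1 → |·| = √(2²+1²) = √5 ≈ 2.2361, ∠ = arctan(1/2) ≈ 26.57°
|L| = 200 · 1 / 2.2361 ≈ 89.441
Gain = 20 log₁₀(89.441) ≈ 39.03 dB
∠L = 90.00° − 26.57° = 63.43°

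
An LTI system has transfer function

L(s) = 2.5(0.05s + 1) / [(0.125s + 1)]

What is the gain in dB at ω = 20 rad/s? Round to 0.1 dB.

At ω = 20 rad/s:
zero (1 + j20·0.05) = 1 + j1 → |·| ≈ 1.4142, ∠ ≈ 45.00°
pole (1 + j20·0.125) = 1 + j2.5 → |·| ≈ 2.6926, ∠ ≈ 68.20°
|L| = 2.5 · 1.4142 / (2.6926) ≈ 1.313
Gain = 20 log₁₀(1.313) ≈ 2.37 dB

2.4 dB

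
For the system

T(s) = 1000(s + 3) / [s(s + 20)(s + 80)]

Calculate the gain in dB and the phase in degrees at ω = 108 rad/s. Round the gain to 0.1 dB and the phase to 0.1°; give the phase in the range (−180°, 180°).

At s = jω = j108:
zero (s+3): 3 + j108 → |·| = √(3²+108²) = √11673 ≈ 108.04, ∠ = arctan(108/3) ≈ 88.41°
pole (s+20): 20 + j108 → |·| = √(20²+108²) = √12064 ≈ 109.84, ∠ = arctan(108/20) ≈ 79.51°
pole (s+80): 80 + j108 → |·| = √(80²+108²) = √18064 ≈ 134.4, ∠ = arctan(108/80) ≈ 53.47°
pole at origin: |s| = 108, ∠ = 90.00° (in denominator)
|T| = 1000 · 108.04 / 1.5943e+06 ≈ 0.067766
Gain = 20 log₁₀(0.067766) ≈ -23.38 dB
∠T = 88.41° − 222.98° = -134.57°

-23.4 dB, -134.6°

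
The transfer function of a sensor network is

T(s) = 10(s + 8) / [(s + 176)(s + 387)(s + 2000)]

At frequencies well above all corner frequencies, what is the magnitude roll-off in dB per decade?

-40 dB/decade

Each pole contributes −20 dB/decade at high frequency; each zero contributes +20 dB/decade.
Net: 1 zero(s) − 3 pole(s) → -40 dB/decade.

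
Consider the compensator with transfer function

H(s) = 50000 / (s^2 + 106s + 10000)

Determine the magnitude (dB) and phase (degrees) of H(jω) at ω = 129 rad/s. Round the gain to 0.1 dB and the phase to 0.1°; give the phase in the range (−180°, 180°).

10.3 dB, -115.9°

At s = jω = j129:
quadratic: (j129)² + 106·j129 + 10000 = -6641 + j13674 → |·| ≈ 15201, ∠ ≈ 115.90°
|H| = 50000 / 15201 ≈ 3.2893
Gain = 20 log₁₀(3.2893) ≈ 10.34 dB
∠H = 0.00° − 115.90° = -115.90°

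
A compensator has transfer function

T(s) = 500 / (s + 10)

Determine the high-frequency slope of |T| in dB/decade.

-20 dB/decade

Each pole contributes −20 dB/decade at high frequency; each zero contributes +20 dB/decade.
Net: 0 zero(s) − 1 pole(s) → -20 dB/decade.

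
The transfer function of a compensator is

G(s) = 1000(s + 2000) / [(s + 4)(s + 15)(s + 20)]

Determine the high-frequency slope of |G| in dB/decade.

Each pole contributes −20 dB/decade at high frequency; each zero contributes +20 dB/decade.
Net: 1 zero(s) − 3 pole(s) → -40 dB/decade.

-40 dB/decade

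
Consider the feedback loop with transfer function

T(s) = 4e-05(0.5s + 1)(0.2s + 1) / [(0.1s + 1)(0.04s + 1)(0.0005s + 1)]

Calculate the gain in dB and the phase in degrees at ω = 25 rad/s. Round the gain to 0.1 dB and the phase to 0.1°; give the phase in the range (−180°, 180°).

At ω = 25 rad/s:
zero (1 + j25·0.5) = 1 + j12.5 → |·| ≈ 12.54, ∠ ≈ 85.43°
zero (1 + j25·0.2) = 1 + j5 → |·| ≈ 5.099, ∠ ≈ 78.69°
pole (1 + j25·0.1) = 1 + j2.5 → |·| ≈ 2.6926, ∠ ≈ 68.20°
pole (1 + j25·0.04) = 1 + j1 → |·| ≈ 1.4142, ∠ ≈ 45.00°
pole (1 + j25·0.0005) = 1 + j0.0125 → |·| ≈ 1.0001, ∠ ≈ 0.72°
|T| = 4e-05 · 12.54 · 5.099 / (2.6926 · 1.4142 · 1.0001) ≈ 0.00067161
Gain = 20 log₁₀(0.00067161) ≈ -63.46 dB
∠T = (85.43° + 78.69°) − (68.20° + 45.00° + 0.72°) = 50.20°

-63.5 dB, 50.2°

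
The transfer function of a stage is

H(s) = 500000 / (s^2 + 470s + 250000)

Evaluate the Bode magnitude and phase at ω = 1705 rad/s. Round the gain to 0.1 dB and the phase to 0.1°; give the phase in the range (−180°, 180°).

At s = jω = j1705:
quadratic: (j1705)² + 470·j1705 + 250000 = -2657025 + j801350 → |·| ≈ 2.7752e+06, ∠ ≈ 163.22°
|H| = 500000 / 2.7752e+06 ≈ 0.18017
Gain = 20 log₁₀(0.18017) ≈ -14.89 dB
∠H = 0.00° − 163.22° = -163.22°

-14.9 dB, -163.2°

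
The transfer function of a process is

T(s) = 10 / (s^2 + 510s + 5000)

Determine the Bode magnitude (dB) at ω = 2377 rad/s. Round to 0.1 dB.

-115.2 dB

Substitute s = j2377:
Numerator: 10 = 10 + j0
Denominator: (j2377)^2 + 510(j2377) + 5000 = -5645129 + j1212270
|N| = √(10² + 0²) ≈ 10, ∠N ≈ 0.00°
|D| = √(5645129² + 1212270²) ≈ 5.7738e+06, ∠D ≈ 167.88°
|T| = 10 / 5.7738e+06 ≈ 1.732e-06
Gain = 20 log₁₀(1.732e-06) ≈ -115.23 dB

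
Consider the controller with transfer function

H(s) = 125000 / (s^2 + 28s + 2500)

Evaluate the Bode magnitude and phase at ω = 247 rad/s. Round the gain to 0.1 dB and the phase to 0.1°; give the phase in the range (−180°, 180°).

6.5 dB, -173.3°

At s = jω = j247:
quadratic: (j247)² + 28·j247 + 2500 = -58509 + j6916 → |·| ≈ 58916, ∠ ≈ 173.26°
|H| = 125000 / 58916 ≈ 2.1217
Gain = 20 log₁₀(2.1217) ≈ 6.53 dB
∠H = 0.00° − 173.26° = -173.26°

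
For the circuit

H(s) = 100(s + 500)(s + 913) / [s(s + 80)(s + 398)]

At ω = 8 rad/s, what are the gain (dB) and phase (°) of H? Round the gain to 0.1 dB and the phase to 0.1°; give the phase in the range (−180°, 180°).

45.0 dB, -95.4°

At s = jω = j8:
zero (s+500): 500 + j8 → |·| = √(500²+8²) = √250064 ≈ 500.06, ∠ = arctan(8/500) ≈ 0.92°
zero (s+913): 913 + j8 → |·| = √(913²+8²) = √833633 ≈ 913.04, ∠ = arctan(8/913) ≈ 0.50°
pole (s+80): 80 + j8 → |·| = √(80²+8²) = √6464 ≈ 80.399, ∠ = arctan(8/80) ≈ 5.71°
pole (s+398): 398 + j8 → |·| = √(398²+8²) = √158468 ≈ 398.08, ∠ = arctan(8/398) ≈ 1.15°
pole at origin: |s| = 8, ∠ = 90.00° (in denominator)
|H| = 100 · 4.5657e+05 / 2.5604e+05 ≈ 178.32
Gain = 20 log₁₀(178.32) ≈ 45.02 dB
∠H = 1.42° − 96.86° = -95.44°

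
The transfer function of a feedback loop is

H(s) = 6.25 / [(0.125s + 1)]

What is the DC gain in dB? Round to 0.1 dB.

H(0) = 6.25 · 1 / 1 = 6.25
20 log₁₀(6.25) ≈ 15.92 dB

15.9 dB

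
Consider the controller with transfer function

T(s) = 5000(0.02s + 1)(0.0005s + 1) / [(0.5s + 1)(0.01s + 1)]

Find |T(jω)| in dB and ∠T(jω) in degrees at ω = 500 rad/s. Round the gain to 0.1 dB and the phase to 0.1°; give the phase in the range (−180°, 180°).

At ω = 500 rad/s:
zero (1 + j500·0.02) = 1 + j10 → |·| ≈ 10.05, ∠ ≈ 84.29°
zero (1 + j500·0.0005) = 1 + j0.25 → |·| ≈ 1.0308, ∠ ≈ 14.04°
pole (1 + j500·0.5) = 1 + j250 → |·| ≈ 250, ∠ ≈ 89.77°
pole (1 + j500·0.01) = 1 + j5 → |·| ≈ 5.099, ∠ ≈ 78.69°
|T| = 5000 · 10.05 · 1.0308 / (250 · 5.099) ≈ 40.634
Gain = 20 log₁₀(40.634) ≈ 32.18 dB
∠T = (84.29° + 14.04°) − (89.77° + 78.69°) = -70.13°

32.2 dB, -70.1°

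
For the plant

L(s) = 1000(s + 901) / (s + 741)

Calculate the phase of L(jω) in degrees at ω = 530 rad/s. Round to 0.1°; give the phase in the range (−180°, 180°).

-5.1°

At s = jω = j530:
zero (s+901): 901 + j530 → |·| = √(901²+530²) = √1092701 ≈ 1045.3, ∠ = arctan(530/901) ≈ 30.47°
pole (s+741): 741 + j530 → |·| = √(741²+530²) = √829981 ≈ 911.03, ∠ = arctan(530/741) ≈ 35.57°
∠L = 30.47° − 35.57° = -5.10°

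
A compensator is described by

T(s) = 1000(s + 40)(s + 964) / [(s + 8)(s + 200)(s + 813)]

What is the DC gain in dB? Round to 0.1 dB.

T(0) = 1000·40·964 / (8·200·813) ≈ 29.643
20 log₁₀(29.643) ≈ 29.44 dB

29.4 dB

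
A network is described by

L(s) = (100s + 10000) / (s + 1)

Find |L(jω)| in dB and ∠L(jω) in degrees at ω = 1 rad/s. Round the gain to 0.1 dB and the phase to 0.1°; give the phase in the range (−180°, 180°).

77.0 dB, -44.4°

Substitute s = j1:
Numerator: 100(j1) + 10000 = 10000 + j100
Denominator: (j1) + 1 = 1 + j1
|N| = √(10000² + 100²) ≈ 10000, ∠N ≈ 0.57°
|D| = √(1² + 1²) ≈ 1.4142, ∠D ≈ 45.00°
|L| = 10000 / 1.4142 ≈ 7071.1
Gain = 20 log₁₀(7071.1) ≈ 76.99 dB
∠L = 0.57° − 45.00° = -44.43°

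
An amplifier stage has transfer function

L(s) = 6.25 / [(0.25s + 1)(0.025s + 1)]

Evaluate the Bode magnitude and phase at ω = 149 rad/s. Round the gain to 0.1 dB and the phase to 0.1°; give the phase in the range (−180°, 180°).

At ω = 149 rad/s:
pole (1 + j149·0.25) = 1 + j37.25 → |·| ≈ 37.263, ∠ ≈ 88.46°
pole (1 + j149·0.025) = 1 + j3.725 → |·| ≈ 3.8569, ∠ ≈ 74.97°
|L| = 6.25 · 1 / (37.263 · 3.8569) ≈ 0.043487
Gain = 20 log₁₀(0.043487) ≈ -27.23 dB
∠L = (0°) − (88.46° + 74.97°) = -163.43°

-27.2 dB, -163.4°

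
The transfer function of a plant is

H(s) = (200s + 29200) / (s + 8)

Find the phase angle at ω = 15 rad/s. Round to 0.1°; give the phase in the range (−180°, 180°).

Substitute s = j15:
Numerator: 200(j15) + 29200 = 29200 + j3000
Denominator: (j15) + 8 = 8 + j15
|N| = √(29200² + 3000²) ≈ 29354, ∠N ≈ 5.87°
|D| = √(8² + 15²) ≈ 17, ∠D ≈ 61.93°
∠H = 5.87° − 61.93° = -56.06°

-56.1°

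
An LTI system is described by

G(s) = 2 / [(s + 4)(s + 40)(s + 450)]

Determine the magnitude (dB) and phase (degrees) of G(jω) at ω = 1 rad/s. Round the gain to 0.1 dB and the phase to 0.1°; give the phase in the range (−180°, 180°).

At s = jω = j1:
pole (s+4): 4 + j1 → |·| = √(4²+1²) = √17 ≈ 4.1231, ∠ = arctan(1/4) ≈ 14.04°
pole (s+40): 40 + j1 → |·| = √(40²+1²) = √1601 ≈ 40.012, ∠ = arctan(1/40) ≈ 1.43°
pole (s+450): 450 + j1 → |·| = √(450²+1²) = √202501 ≈ 450, ∠ = arctan(1/450) ≈ 0.13°
|G| = 2 / 74238 ≈ 2.694e-05
Gain = 20 log₁₀(2.694e-05) ≈ -91.39 dB
∠G = 0.00° − 15.60° = -15.60°

-91.4 dB, -15.6°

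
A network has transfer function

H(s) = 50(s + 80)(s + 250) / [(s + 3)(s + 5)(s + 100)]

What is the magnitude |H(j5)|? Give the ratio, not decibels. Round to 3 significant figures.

At s = jω = j5:
zero (s+80): 80 + j5 → |·| = √(80²+5²) = √6425 ≈ 80.156, ∠ = arctan(5/80) ≈ 3.58°
zero (s+250): 250 + j5 → |·| = √(250²+5²) = √62525 ≈ 250.05, ∠ = arctan(5/250) ≈ 1.15°
pole (s+3): 3 + j5 → |·| = √(3²+5²) = √34 ≈ 5.831, ∠ = arctan(5/3) ≈ 59.04°
pole (s+5): 5 + j5 → |·| = √(5²+5²) = √50 ≈ 7.0711, ∠ = arctan(5/5) ≈ 45.00°
pole (s+100): 100 + j5 → |·| = √(100²+5²) = √10025 ≈ 100.12, ∠ = arctan(5/100) ≈ 2.86°
|H| = 50 · 20043 / 4128.1 ≈ 242.76

243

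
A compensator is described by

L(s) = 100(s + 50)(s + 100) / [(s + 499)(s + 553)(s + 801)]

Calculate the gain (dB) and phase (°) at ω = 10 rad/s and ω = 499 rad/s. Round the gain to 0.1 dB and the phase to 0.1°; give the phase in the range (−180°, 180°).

ω = 10: -52.7 dB, 14.1°; ω = 499: -25.8 dB, 44.0°

At s = jω = j10:
zero (s+50): 50 + j10 → |·| = √(50²+10²) = √2600 ≈ 50.99, ∠ = arctan(10/50) ≈ 11.31°
zero (s+100): 100 + j10 → |·| = √(100²+10²) = √10100 ≈ 100.5, ∠ = arctan(10/100) ≈ 5.71°
pole (s+499): 499 + j10 → |·| = √(499²+10²) = √249101 ≈ 499.1, ∠ = arctan(10/499) ≈ 1.15°
pole (s+553): 553 + j10 → |·| = √(553²+10²) = √305909 ≈ 553.09, ∠ = arctan(10/553) ≈ 1.04°
pole (s+801): 801 + j10 → |·| = √(801²+10²) = √641701 ≈ 801.06, ∠ = arctan(10/801) ≈ 0.72°
|L| = 100 · 5124.5 / 2.2113e+08 ≈ 0.0023174
Gain = 20 log₁₀(0.0023174) ≈ -52.70 dB
∠L = 17.02° − 2.91° = 14.11°

At s = jω = j499:
zero (s+50): 50 + j499 → |·| = √(50²+499²) = √251501 ≈ 501.5, ∠ = arctan(499/50) ≈ 84.28°
zero (s+100): 100 + j499 → |·| = √(100²+499²) = √259001 ≈ 508.92, ∠ = arctan(499/100) ≈ 78.67°
pole (s+499): 499 + j499 → |·| = √(499²+499²) = √498002 ≈ 705.69, ∠ = arctan(499/499) ≈ 45.00°
pole (s+553): 553 + j499 → |·| = √(553²+499²) = √554810 ≈ 744.86, ∠ = arctan(499/553) ≈ 42.06°
pole (s+801): 801 + j499 → |·| = √(801²+499²) = √890602 ≈ 943.72, ∠ = arctan(499/801) ≈ 31.92°
|L| = 100 · 2.5522e+05 / 4.9606e+08 ≈ 0.051449
Gain = 20 log₁₀(0.051449) ≈ -25.77 dB
∠L = 162.95° − 118.98° = 43.97°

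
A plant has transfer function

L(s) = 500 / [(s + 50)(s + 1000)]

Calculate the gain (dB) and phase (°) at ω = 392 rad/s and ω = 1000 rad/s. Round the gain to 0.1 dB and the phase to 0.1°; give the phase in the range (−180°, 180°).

ω = 392: -58.6 dB, -104.1°; ω = 1000: -69.0 dB, -132.1°

At s = jω = j392:
pole (s+50): 50 + j392 → |·| = √(50²+392²) = √156164 ≈ 395.18, ∠ = arctan(392/50) ≈ 82.73°
pole (s+1000): 1000 + j392 → |·| = √(1000²+392²) = √1153664 ≈ 1074.1, ∠ = arctan(392/1000) ≈ 21.41°
|L| = 500 / 4.2446e+05 ≈ 0.001178
Gain = 20 log₁₀(0.001178) ≈ -58.58 dB
∠L = 0.00° − 104.14° = -104.14°

At s = jω = j1000:
pole (s+50): 50 + j1000 → |·| = √(50²+1000²) = √1002500 ≈ 1001.2, ∠ = arctan(1000/50) ≈ 87.14°
pole (s+1000): 1000 + j1000 → |·| = √(1000²+1000²) = √2000000 ≈ 1414.2, ∠ = arctan(1000/1000) ≈ 45.00°
|L| = 500 / 1.4159e+06 ≈ 0.00035313
Gain = 20 log₁₀(0.00035313) ≈ -69.04 dB
∠L = 0.00° − 132.14° = -132.14°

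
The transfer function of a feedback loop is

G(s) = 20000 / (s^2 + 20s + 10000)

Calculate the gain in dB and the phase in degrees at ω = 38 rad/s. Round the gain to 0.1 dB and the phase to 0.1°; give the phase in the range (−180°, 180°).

At s = jω = j38:
quadratic: (j38)² + 20·j38 + 10000 = 8556 + j760 → |·| ≈ 8589.7, ∠ ≈ 5.08°
|G| = 20000 / 8589.7 ≈ 2.3284
Gain = 20 log₁₀(2.3284) ≈ 7.34 dB
∠G = 0.00° − 5.08° = -5.08°

7.3 dB, -5.1°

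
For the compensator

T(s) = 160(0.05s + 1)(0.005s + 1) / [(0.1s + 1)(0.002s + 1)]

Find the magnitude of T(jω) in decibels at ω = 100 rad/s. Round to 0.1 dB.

At ω = 100 rad/s:
zero (1 + j100·0.05) = 1 + j5 → |·| ≈ 5.099, ∠ ≈ 78.69°
zero (1 + j100·0.005) = 1 + j0.5 → |·| ≈ 1.118, ∠ ≈ 26.57°
pole (1 + j100·0.1) = 1 + j10 → |·| ≈ 10.05, ∠ ≈ 84.29°
pole (1 + j100·0.002) = 1 + j0.2 → |·| ≈ 1.0198, ∠ ≈ 11.31°
|T| = 160 · 5.099 · 1.118 / (10.05 · 1.0198) ≈ 88.995
Gain = 20 log₁₀(88.995) ≈ 38.99 dB

39.0 dB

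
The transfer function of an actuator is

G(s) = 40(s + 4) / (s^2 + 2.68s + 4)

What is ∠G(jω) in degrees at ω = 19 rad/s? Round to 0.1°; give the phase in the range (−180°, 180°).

-93.8°

At s = jω = j19:
zero (s+4): 4 + j19 → |·| = √(4²+19²) = √377 ≈ 19.416, ∠ = arctan(19/4) ≈ 78.11°
quadratic: (j19)² + 2.68·j19 + 4 = -357 + j50.92 → |·| ≈ 360.61, ∠ ≈ 171.88°
∠G = 78.11° − 171.88° = -93.77°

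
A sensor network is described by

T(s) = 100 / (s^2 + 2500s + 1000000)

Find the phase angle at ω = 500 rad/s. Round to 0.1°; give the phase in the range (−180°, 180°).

-59.0°

Substitute s = j500:
Numerator: 100 = 100 + j0
Denominator: (j500)^2 + 2500(j500) + 1000000 = 750000 + j1250000
|N| = √(100² + 0²) ≈ 100, ∠N ≈ 0.00°
|D| = √(750000² + 1250000²) ≈ 1.4577e+06, ∠D ≈ 59.04°
∠T = 0.00° − 59.04° = -59.04°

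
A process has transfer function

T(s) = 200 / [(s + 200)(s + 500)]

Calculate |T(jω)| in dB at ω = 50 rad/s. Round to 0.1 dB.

-54.3 dB

At s = jω = j50:
pole (s+200): 200 + j50 → |·| = √(200²+50²) = √42500 ≈ 206.16, ∠ = arctan(50/200) ≈ 14.04°
pole (s+500): 500 + j50 → |·| = √(500²+50²) = √252500 ≈ 502.49, ∠ = arctan(50/500) ≈ 5.71°
|T| = 200 / 1.0359e+05 ≈ 0.0019307
Gain = 20 log₁₀(0.0019307) ≈ -54.29 dB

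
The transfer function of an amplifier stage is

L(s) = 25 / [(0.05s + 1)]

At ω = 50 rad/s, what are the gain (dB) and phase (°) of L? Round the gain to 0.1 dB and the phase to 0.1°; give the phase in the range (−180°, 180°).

19.4 dB, -68.2°

At ω = 50 rad/s:
pole (1 + j50·0.05) = 1 + j2.5 → |·| ≈ 2.6926, ∠ ≈ 68.20°
|L| = 25 · 1 / (2.6926) ≈ 9.2847
Gain = 20 log₁₀(9.2847) ≈ 19.36 dB
∠L = (0°) − (68.20°) = -68.20°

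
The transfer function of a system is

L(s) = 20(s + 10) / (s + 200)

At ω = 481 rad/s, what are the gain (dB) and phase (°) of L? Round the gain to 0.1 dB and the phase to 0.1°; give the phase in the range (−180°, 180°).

25.3 dB, 21.4°

At s = jω = j481:
zero (s+10): 10 + j481 → |·| = √(10²+481²) = √231461 ≈ 481.1, ∠ = arctan(481/10) ≈ 88.81°
pole (s+200): 200 + j481 → |·| = √(200²+481²) = √271361 ≈ 520.92, ∠ = arctan(481/200) ≈ 67.42°
|L| = 20 · 481.1 / 520.92 ≈ 18.471
Gain = 20 log₁₀(18.471) ≈ 25.33 dB
∠L = 88.81° − 67.42° = 21.39°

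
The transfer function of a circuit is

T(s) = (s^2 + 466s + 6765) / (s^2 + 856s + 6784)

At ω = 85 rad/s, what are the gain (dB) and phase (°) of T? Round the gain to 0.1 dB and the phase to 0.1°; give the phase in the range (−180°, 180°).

-5.3 dB, 0.3°

Substitute s = j85:
Numerator: (j85)^2 + 466(j85) + 6765 = -460 + j39610
Denominator: (j85)^2 + 856(j85) + 6784 = -441 + j72760
|N| = √(460² + 39610²) ≈ 39613, ∠N ≈ 90.67°
|D| = √(441² + 72760²) ≈ 72761, ∠D ≈ 90.35°
|T| = 39613 / 72761 ≈ 0.54443
Gain = 20 log₁₀(0.54443) ≈ -5.28 dB
∠T = 90.67° − 90.35° = 0.32°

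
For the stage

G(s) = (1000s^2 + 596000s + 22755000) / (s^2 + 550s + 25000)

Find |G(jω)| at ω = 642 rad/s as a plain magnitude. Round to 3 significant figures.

1.04e+03

Substitute s = j642:
Numerator: 1000(j642)^2 + 596000(j642) + 22755000 = -389409000 + j382632000
Denominator: (j642)^2 + 550(j642) + 25000 = -387164 + j353100
|N| = √(389409000² + 382632000²) ≈ 5.4594e+08, ∠N ≈ 135.50°
|D| = √(387164² + 353100²) ≈ 5.24e+05, ∠D ≈ 137.63°
|G| = 5.4594e+08 / 5.24e+05 ≈ 1041.9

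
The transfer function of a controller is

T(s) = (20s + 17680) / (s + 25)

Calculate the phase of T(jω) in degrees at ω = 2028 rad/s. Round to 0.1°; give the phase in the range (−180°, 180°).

-22.8°

Substitute s = j2028:
Numerator: 20(j2028) + 17680 = 17680 + j40560
Denominator: (j2028) + 25 = 25 + j2028
|N| = √(17680² + 40560²) ≈ 44246, ∠N ≈ 66.45°
|D| = √(25² + 2028²) ≈ 2028.2, ∠D ≈ 89.29°
∠T = 66.45° − 89.29° = -22.84°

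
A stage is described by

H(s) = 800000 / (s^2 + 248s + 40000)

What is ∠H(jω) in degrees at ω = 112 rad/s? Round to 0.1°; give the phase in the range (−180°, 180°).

-45.3°

At s = jω = j112:
quadratic: (j112)² + 248·j112 + 40000 = 27456 + j27776 → |·| ≈ 39056, ∠ ≈ 45.33°
∠H = 0.00° − 45.33° = -45.33°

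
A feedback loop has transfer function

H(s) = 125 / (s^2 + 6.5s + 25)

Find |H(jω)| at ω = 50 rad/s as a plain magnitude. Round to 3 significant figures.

0.0501

At s = jω = j50:
quadratic: (j50)² + 6.5·j50 + 25 = -2475 + j325 → |·| ≈ 2496.2, ∠ ≈ 172.52°
|H| = 125 / 2496.2 ≈ 0.050076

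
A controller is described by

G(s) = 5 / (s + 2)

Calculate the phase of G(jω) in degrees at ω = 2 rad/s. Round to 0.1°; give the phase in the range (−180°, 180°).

-45.0°

At s = jω = j2:
pole (s+2): 2 + j2 → |·| = √(2²+2²) = √8 ≈ 2.8284, ∠ = arctan(2/2) ≈ 45.00°
∠G = 0.00° − 45.00° = -45.00°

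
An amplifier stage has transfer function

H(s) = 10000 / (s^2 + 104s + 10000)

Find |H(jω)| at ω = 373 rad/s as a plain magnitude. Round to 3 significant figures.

At s = jω = j373:
quadratic: (j373)² + 104·j373 + 10000 = -129129 + j38792 → |·| ≈ 1.3483e+05, ∠ ≈ 163.28°
|H| = 10000 / 1.3483e+05 ≈ 0.074167

0.0742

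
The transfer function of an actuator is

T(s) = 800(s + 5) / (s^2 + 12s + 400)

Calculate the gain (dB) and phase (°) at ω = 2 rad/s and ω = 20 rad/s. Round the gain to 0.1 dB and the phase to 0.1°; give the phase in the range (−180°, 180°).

At s = jω = j2:
zero (s+5): 5 + j2 → |·| = √(5²+2²) = √29 ≈ 5.3852, ∠ = arctan(2/5) ≈ 21.80°
quadratic: (j2)² + 12·j2 + 400 = 396 + j24 → |·| ≈ 396.73, ∠ ≈ 3.47°
|T| = 800 · 5.3852 / 396.73 ≈ 10.859
Gain = 20 log₁₀(10.859) ≈ 20.72 dB
∠T = 21.80° − 3.47° = 18.33°

At s = jω = j20:
zero (s+5): 5 + j20 → |·| = √(5²+20²) = √425 ≈ 20.616, ∠ = arctan(20/5) ≈ 75.96°
quadratic: (j20)² + 12·j20 + 400 = 0 + j240 → |·| ≈ 240, ∠ ≈ 90.00°
|T| = 800 · 20.616 / 240 ≈ 68.72
Gain = 20 log₁₀(68.72) ≈ 36.74 dB
∠T = 75.96° − 90.00° = -14.04°

ω = 2: 20.7 dB, 18.3°; ω = 20: 36.7 dB, -14.0°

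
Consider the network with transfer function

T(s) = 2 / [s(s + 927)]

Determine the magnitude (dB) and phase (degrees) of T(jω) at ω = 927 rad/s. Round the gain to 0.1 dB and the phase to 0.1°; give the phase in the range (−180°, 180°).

At s = jω = j927:
pole (s+927): 927 + j927 → |·| = √(927²+927²) = √1718658 ≈ 1311, ∠ = arctan(927/927) ≈ 45.00°
pole at origin: |s| = 927, ∠ = 90.00° (in denominator)
|T| = 2 / 1.2153e+06 ≈ 1.6457e-06
Gain = 20 log₁₀(1.6457e-06) ≈ -115.67 dB
∠T = 0.00° − 135.00° = -135.00°

-115.7 dB, -135.0°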